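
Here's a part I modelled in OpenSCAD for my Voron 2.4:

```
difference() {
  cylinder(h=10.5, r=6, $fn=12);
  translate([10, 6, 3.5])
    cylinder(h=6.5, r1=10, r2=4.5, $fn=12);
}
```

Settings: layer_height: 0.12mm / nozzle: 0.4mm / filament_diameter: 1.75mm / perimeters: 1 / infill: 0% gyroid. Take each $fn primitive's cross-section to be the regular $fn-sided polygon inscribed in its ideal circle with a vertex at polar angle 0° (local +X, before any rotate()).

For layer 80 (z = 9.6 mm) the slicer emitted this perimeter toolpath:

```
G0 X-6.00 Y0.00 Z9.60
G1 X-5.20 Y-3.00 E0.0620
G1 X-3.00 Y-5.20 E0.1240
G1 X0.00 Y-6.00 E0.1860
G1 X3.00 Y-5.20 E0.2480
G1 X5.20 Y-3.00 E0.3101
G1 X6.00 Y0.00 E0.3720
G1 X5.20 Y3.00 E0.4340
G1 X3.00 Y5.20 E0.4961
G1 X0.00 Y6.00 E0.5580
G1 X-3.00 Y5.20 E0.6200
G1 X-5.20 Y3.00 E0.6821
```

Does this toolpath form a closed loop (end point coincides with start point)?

no

Start point (G0): (-6.00, 0.00). End point (last G1): the path does not return to the start — open.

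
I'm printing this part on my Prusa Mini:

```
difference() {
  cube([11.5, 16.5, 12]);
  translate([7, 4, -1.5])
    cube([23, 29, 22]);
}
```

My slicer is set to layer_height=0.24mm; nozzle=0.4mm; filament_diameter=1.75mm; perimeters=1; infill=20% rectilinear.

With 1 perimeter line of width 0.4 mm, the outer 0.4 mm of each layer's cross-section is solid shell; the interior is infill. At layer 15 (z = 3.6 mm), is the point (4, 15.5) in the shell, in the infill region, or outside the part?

At z = 3.6 mm: the cube is present — its section is the full 11.5×16.5 rectangle; the cube at (7, 4) is present — its section is the full 23×29 rectangle; Taking the first minus the rest: starting from the 11.5×16.5 cube, the 23×29 cube at (7, 4) partially overlaps it — only the 56.25 mm² overlap (of its 667.00 mm²) is removed, clipping the outline — 1 connected region. Overall, the cross-section is a single solid region. The nearest boundary edge runs (0.00, 16.50)→(7.00, 16.50); distance from the point to it = 1.00 mm. The point is inside the cross-section and 1.00 mm from the nearest boundary — more than the 0.4 mm shell width (1 × 0.4), so it's in the infill interior.

infill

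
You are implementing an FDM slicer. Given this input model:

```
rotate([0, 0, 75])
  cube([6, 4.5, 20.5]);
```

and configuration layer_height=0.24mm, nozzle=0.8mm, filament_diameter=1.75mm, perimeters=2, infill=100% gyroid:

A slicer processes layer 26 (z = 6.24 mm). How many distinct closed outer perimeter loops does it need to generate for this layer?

At z = 6.24 mm: the cube is present — its section is the full 6×4.5 rectangle; (rotated 75° about Z; rotation is an isometry so areas/perimeters/island counts are preserved). The result has 1 disconnected region.

1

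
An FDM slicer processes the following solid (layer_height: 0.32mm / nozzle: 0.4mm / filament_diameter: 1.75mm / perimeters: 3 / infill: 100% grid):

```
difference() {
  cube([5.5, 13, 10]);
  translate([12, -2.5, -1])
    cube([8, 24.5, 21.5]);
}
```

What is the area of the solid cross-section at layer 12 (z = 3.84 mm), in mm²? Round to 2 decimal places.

At z = 3.84 mm: the 5.5×13 cube contributes its full rectangle (area 71.50 mm²); the 8×24.5 cube at (12, -2.5) contributes its full rectangle (area 196.00 mm²); After the difference (first − rest): starting from the 5.5×13 cube (71.50 mm²), the 8×24.5 cube at (12, -2.5) misses the remaining region (no effect) — area = 71.50 mm². Overall, the cross-section is a single solid region. Net area = 71.50 mm².

71.50 mm²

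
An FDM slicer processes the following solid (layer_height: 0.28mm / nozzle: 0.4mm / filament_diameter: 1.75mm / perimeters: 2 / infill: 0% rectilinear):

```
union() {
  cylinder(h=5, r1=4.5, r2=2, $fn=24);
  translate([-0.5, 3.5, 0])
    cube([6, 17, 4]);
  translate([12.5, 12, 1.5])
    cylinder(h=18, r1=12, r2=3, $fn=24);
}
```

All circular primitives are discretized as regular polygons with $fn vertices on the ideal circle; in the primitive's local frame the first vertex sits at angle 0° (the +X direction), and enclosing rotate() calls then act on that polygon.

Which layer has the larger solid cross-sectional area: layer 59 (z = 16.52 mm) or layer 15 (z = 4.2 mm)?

layer 15 (z = 4.2 mm)

Layer 59 (z = 16.52): the cone is absent (z outside [0, 5]); the cube at (-0.5, 3.5) is not intersected at this z (z outside [0, 4]); the cone at (12.5, 12) contributes a regular 24-gon of circumradius 4.490 (interpolated between r1=12 and r2=3 at t=0.834) (area = (24/2)·4.490²·sin(360°/24) = 62.61 mm²); Taking the union: only the cone at (12.5, 12) is present, so the union is just that shape — area = 62.61 mm². So its area = 62.61 mm². Layer 15 (z = 4.2): the cone: at t=0.840 of its height the radius interpolates to r₁+(r₂−r₁)t = 2.400, giving a regular 24-gon of that circumradius (area = (24/2)·2.400²·sin(360°/24) = 17.89 mm²); the cube at (-0.5, 3.5) is not intersected at this z (z outside [0, 4]); the cone at (12.5, 12) (r1=12→r2=3) has section circumradius 10.650 here — a regular 24-gon (area = (24/2)·10.650²·sin(360°/24) = 352.27 mm²); Merging all regions: the 2 present regions are separate (no shared area or edge), so areas and boundary lengths simply add and each stays a separate island — area = 370.16 mm². So its area = 370.16 mm². Layer 15 is larger (370.16 vs 62.61 mm²).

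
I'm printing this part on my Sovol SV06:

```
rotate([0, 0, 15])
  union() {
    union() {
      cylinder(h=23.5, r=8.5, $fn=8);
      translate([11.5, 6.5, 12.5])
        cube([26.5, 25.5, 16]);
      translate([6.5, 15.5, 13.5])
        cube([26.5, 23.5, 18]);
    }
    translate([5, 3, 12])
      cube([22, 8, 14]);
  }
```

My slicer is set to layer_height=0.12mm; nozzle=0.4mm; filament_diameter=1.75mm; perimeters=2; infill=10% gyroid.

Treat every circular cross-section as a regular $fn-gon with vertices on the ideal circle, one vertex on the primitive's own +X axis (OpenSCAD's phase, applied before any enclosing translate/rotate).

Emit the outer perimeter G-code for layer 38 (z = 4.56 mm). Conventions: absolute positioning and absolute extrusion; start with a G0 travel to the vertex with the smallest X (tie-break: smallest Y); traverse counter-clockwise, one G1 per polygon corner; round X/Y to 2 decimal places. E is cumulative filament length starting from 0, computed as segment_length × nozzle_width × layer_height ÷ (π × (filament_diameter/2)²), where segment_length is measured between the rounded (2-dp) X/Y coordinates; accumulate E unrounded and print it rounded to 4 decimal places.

At z = 4.56 mm: the r=8.5 cylinder contributes a regular 8-gon of circumradius 8.5; the cube at (11.5, 6.5) does not reach this height (z outside [12.5, 28.5]); the cube at (6.5, 15.5) does not reach this height (z outside [13.5, 31.5]); Merging all regions: only the r=8.5 cylinder is present, so the union is just that shape — 1 connected region; the cube at (5, 3) is not intersected at this z (z outside [12, 26]); Merging all regions: only the result so far is present, so the union is just that shape — 1 connected region; (rotated 15° about Z; rotation is an isometry so areas/perimeters/island counts are preserved). The outline is a single polygon with 8 vertices. Extrusion per mm of travel: 0.4 × 0.12 / (π × 0.875²) = 0.019956. Accumulating E over each segment gives final E = 1.0385.

G0 X-8.21 Y-2.20 Z4.56
G1 X-4.25 Y-7.36 E0.1298
G1 X2.20 Y-8.21 E0.2596
G1 X7.36 Y-4.25 E0.3894
G1 X8.21 Y2.20 E0.5193
G1 X4.25 Y7.36 E0.6491
G1 X-2.20 Y8.21 E0.7789
G1 X-7.36 Y4.25 E0.9087
G1 X-8.21 Y-2.20 E1.0385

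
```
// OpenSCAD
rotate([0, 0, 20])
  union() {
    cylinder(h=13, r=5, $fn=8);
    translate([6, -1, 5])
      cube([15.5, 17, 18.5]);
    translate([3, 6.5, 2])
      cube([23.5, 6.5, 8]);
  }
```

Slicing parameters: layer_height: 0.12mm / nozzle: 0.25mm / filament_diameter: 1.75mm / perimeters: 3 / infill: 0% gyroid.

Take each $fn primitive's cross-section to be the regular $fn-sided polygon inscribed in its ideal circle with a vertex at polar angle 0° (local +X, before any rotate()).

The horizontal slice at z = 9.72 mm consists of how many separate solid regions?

At z = 9.72 mm: the r=5 cylinder gives a regular 8-gon of circumradius 5 (constant along its height); the cube at (6, -1) (footprint 15.5×17) is included at this height; the cube at (3, 6.5) (footprint 23.5×6.5) is included at this height; Combining (union): the regions partially overlap (shared area 100.75 mm²), so overlapping operands fuse into one piece — 2 connected regions; (whole slice rotated 20° about Z — lengths, areas and connectivity unchanged). The result has 2 disconnected regions.

2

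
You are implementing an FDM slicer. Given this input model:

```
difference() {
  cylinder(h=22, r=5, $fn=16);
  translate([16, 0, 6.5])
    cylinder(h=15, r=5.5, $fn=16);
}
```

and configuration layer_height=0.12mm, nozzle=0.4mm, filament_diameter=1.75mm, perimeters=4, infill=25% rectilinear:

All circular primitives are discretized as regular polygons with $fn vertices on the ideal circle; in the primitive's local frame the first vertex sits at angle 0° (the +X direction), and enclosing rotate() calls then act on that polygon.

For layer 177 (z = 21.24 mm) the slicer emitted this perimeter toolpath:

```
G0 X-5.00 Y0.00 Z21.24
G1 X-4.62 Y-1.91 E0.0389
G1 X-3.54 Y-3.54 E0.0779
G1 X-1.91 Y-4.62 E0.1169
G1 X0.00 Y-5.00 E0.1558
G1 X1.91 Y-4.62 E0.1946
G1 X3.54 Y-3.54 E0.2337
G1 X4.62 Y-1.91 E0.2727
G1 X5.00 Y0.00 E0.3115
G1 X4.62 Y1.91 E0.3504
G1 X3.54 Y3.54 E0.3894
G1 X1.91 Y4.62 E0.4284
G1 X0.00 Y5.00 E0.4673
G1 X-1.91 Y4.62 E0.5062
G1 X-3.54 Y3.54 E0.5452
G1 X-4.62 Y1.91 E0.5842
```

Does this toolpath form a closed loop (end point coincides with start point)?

no

Start point (G0): (-5.00, 0.00). End point (last G1): the path does not return to the start — open.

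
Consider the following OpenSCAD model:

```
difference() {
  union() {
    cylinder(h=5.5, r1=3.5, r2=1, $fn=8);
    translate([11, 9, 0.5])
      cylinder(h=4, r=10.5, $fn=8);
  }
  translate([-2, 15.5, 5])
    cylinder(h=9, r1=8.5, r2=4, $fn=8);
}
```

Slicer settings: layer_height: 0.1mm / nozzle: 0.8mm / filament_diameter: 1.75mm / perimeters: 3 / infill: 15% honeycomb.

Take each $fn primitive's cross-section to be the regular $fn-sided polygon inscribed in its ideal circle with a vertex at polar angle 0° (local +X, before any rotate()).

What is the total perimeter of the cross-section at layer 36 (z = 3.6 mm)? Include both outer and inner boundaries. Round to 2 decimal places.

75.70 mm

At z = 3.6 mm: the cone (r1=3.5→r2=1) has section circumradius 1.864 here — a regular 8-gon (perimeter = 2·8·1.864·sin(180°/8) = 11.41 mm); the r=10.5 cylinder at (11, 9) contributes a regular 8-gon of circumradius 10.5 (perimeter = 2·8·10.500·sin(180°/8) = 64.29 mm); Combining (union): the 2 present regions are separate (no shared area or edge), so areas and boundary lengths simply add and each stays a separate island — boundary = 75.70 mm; the cone at (-2, 15.5) is absent (z outside [5, 14]); After the difference (first − rest): none of the subtracted shapes is present at this height, so the result so far is unchanged — boundary = 75.70 mm. Overall, the cross-section has 2 separate islands. Total boundary length (outer) = 75.70 mm.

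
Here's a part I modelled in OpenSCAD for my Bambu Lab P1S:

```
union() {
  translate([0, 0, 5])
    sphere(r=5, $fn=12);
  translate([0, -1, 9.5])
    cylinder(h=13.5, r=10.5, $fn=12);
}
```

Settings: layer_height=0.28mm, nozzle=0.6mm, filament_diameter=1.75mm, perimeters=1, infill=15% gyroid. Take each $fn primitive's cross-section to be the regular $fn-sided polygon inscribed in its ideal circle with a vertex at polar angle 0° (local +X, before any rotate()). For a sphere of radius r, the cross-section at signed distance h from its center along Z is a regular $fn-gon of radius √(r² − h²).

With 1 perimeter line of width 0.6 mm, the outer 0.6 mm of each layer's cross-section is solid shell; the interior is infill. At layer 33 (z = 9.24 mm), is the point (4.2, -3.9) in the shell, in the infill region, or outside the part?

outside

At z = 9.24 mm: the r=5 sphere slices to a regular 12-gon of circumradius 2.650 (√(r²−h²) with h=4.24 from center); the cylinder at (0, -1) does not reach this height (z outside [9.5, 23]); Combining (union): only the r=5 sphere is present, so the union is just that shape — 1 connected region. Overall, the cross-section is a single solid region. The nearest boundary edge runs (1.32, -2.29)→(2.29, -1.32); distance from the point to it = 3.17 mm. The point is not inside any of the regions above, so it lies outside the cross-section (3.17 mm from the nearest boundary).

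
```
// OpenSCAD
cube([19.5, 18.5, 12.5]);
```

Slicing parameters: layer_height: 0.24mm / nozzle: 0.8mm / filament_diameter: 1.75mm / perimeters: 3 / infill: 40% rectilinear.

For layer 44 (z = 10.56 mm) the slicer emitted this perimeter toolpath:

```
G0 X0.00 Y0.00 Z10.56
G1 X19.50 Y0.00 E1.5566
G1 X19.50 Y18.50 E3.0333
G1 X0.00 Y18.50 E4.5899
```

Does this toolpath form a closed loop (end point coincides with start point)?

no

Start point (G0): (0.00, 0.00). End point (last G1): the path does not return to the start — open.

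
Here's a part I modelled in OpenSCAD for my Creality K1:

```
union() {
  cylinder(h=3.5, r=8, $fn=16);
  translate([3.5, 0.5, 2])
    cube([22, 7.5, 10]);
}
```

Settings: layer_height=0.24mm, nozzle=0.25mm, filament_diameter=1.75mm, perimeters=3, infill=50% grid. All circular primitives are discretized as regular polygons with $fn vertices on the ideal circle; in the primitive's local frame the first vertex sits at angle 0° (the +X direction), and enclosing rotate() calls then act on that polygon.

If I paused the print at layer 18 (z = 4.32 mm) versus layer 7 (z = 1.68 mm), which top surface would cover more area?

layer 7 (z = 1.68 mm)

Layer 18 (z = 4.32): the cylinder is absent (z outside [0, 3.5]); the cube at (3.5, 0.5) (footprint 22×7.5) is included at this height (area 165.00 mm²); Merging all regions: only the 22×7.5 cube at (3.5, 0.5) is present, so the union is just that shape — area = 165.00 mm². So its area = 165.00 mm². Layer 7 (z = 1.68): the r=8 cylinder contributes a regular 16-gon of circumradius 8 (area = (16/2)·8.000²·sin(360°/16) = 195.93 mm²); the cube at (3.5, 0.5) does not reach this height (z outside [2, 12]); Taking the union: only the r=8 cylinder is present, so the union is just that shape — area = 195.93 mm². So its area = 195.93 mm². Layer 7 is larger (195.93 vs 165.00 mm²).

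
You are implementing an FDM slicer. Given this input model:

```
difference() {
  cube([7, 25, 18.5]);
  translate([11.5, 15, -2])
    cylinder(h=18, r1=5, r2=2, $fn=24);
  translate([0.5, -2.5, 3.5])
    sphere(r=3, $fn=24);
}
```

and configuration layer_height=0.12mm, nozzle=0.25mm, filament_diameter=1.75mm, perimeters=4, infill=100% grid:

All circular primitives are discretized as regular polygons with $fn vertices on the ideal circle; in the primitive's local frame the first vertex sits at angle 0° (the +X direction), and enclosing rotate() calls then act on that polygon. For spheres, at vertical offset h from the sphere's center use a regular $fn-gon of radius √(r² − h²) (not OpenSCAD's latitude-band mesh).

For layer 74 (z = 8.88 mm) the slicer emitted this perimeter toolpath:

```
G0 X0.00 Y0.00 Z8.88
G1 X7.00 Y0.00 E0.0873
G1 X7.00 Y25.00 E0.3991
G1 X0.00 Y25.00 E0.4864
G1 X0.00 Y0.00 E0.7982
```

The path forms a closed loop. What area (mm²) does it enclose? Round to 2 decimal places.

Apply the shoelace formula to the sequence of (X, Y) vertices; enclosed area = 175.00 mm².

175.00 mm²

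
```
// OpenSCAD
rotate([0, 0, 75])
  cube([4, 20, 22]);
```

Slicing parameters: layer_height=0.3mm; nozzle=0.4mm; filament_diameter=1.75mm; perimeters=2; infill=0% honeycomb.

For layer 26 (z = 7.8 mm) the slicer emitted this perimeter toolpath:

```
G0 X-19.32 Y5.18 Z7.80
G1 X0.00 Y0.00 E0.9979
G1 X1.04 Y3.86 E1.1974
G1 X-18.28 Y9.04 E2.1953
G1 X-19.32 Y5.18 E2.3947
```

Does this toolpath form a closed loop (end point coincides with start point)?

Start point (G0): (-19.32, 5.18). End point (last G1): the path returns to the start — closed.

yes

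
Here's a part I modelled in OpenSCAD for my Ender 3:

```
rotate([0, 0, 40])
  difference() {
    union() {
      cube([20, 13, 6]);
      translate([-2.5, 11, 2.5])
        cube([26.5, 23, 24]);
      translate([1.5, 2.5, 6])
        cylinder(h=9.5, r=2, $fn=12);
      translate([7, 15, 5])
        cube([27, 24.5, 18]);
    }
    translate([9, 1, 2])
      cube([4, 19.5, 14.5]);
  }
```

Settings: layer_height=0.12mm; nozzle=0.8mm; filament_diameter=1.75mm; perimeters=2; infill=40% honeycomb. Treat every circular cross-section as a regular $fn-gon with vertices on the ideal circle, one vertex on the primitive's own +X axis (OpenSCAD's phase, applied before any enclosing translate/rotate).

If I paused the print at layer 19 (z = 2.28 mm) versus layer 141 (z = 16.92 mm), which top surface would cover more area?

Layer 19 (z = 2.28): the cube is present — its section is the full 20×13 rectangle (area 260.00 mm²); the cube at (-2.5, 11) is absent (z outside [2.5, 26.5]); the cylinder at (1.5, 2.5) is not intersected at this z (z outside [6, 15.5]); the cube at (7, 15) does not reach this height (z outside [5, 23]); Taking the union: only the 20×13 cube is present, so the union is just that shape — area = 260.00 mm²; the cube at (9, 1) (footprint 4×19.5) is included at this height (area 78.00 mm²); Subtracting the remaining from the first: starting from the result so far (260.00 mm²), the 4×19.5 cube at (9, 1) partially overlaps it — only the 48.00 mm² overlap (of its 78.00 mm²) is removed, clipping the outline — area = 212.00 mm²; (rotated 40° about Z; rotation is an isometry so areas/perimeters/island counts are preserved). So its area = 212.00 mm². Layer 141 (z = 16.92): the cube is absent (z outside [0, 6]); the 26.5×23 cube at (-2.5, 11) contributes its full rectangle (area 609.50 mm²); the cylinder at (1.5, 2.5) does not reach this height (z outside [6, 15.5]); the cube at (7, 15) (footprint 27×24.5) is included at this height (area 661.50 mm²); Taking the union: the regions partially overlap — summed areas 1271.00 mm² minus the doubly-counted overlap 323.00 mm² gives 948.00 mm² — area = 948.00 mm²; the cube at (9, 1) does not reach this height (z outside [2, 16.5]); After the difference (first − rest): none of the subtracted shapes is present at this height, so that combined region is unchanged — area = 948.00 mm²; (whole slice rotated 40° about Z — lengths, areas and connectivity unchanged). So its area = 948.00 mm². Layer 141 is larger (948.00 vs 212.00 mm²).

layer 141 (z = 16.92 mm)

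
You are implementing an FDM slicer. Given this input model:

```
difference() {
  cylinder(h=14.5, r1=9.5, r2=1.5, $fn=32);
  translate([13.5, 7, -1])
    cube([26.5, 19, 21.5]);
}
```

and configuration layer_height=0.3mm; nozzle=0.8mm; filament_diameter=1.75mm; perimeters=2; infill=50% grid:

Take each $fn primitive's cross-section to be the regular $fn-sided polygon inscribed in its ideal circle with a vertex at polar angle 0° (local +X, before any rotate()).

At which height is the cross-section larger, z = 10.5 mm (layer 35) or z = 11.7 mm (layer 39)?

layer 35 (z = 10.5 mm)

Layer 35 (z = 10.5): the cone contributes a regular 32-gon of circumradius 3.707 (interpolated between r1=9.5 and r2=1.5 at t=0.724) (area = (32/2)·3.707²·sin(360°/32) = 42.89 mm²); the cube at (13.5, 7) is present — its section is the full 26.5×19 rectangle (area 503.50 mm²); Subtracting the remaining from the first: starting from the cone (42.89 mm²), the 26.5×19 cube at (13.5, 7) misses the remaining region (no effect) — area = 42.89 mm². So its area = 42.89 mm². Layer 39 (z = 11.7): the cone: at t=0.807 of its height the radius interpolates to r₁+(r₂−r₁)t = 3.045, giving a regular 32-gon of that circumradius (area = (32/2)·3.045²·sin(360°/32) = 28.94 mm²); the 26.5×19 cube at (13.5, 7) contributes its full rectangle (area 503.50 mm²); Subtracting the remaining from the first: starting from the cone (28.94 mm²), the 26.5×19 cube at (13.5, 7) misses the remaining region (no effect) — area = 28.94 mm². So its area = 28.94 mm². Layer 35 is larger (42.89 vs 28.94 mm²).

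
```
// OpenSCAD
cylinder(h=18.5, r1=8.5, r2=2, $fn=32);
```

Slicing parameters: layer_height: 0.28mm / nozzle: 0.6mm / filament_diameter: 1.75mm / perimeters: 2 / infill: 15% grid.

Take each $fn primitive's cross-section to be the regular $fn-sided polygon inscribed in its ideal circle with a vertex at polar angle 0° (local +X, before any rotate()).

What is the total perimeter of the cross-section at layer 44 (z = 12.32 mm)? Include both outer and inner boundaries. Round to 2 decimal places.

At z = 12.32 mm: the cone contributes a regular 32-gon of circumradius 4.171 (interpolated between r1=8.5 and r2=2 at t=0.666) (perimeter = 2·32·4.171·sin(180°/32) = 26.17 mm). Overall, the cross-section is a single solid region. Total boundary length (outer) = 26.17 mm.

26.17 mm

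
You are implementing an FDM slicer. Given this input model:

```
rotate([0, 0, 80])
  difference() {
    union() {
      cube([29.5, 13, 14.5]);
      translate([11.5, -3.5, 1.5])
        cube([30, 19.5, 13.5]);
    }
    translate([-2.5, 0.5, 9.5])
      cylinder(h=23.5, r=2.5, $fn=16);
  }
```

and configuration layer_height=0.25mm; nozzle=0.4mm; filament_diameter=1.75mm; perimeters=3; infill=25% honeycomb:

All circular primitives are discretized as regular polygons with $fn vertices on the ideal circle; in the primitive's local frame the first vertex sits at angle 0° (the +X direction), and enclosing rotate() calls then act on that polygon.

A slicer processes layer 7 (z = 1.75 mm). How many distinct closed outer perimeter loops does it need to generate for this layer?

At z = 1.75 mm: the cube (footprint 29.5×13) is included at this height; the 30×19.5 cube at (11.5, -3.5) contributes its full rectangle; Merging all regions: the regions partially overlap (shared area 234.00 mm²), so overlapping operands fuse into one piece — 1 connected region; the cylinder at (-2.5, 0.5) is not intersected at this z (z outside [9.5, 33]); Taking the first minus the rest: none of the subtracted shapes is present at this height, so the result so far is unchanged — 1 connected region; (whole slice rotated 80° about Z — lengths, areas and connectivity unchanged). The result has 1 disconnected region.

1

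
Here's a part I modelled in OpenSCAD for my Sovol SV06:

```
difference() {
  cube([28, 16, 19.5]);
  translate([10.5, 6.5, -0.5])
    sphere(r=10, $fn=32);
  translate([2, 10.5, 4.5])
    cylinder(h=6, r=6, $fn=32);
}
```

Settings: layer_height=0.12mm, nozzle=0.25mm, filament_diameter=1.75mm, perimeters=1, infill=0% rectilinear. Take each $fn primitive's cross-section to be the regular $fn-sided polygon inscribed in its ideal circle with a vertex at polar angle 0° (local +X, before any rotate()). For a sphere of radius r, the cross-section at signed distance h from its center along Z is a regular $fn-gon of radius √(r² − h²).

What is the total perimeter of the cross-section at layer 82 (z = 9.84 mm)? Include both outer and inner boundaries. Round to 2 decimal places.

At z = 9.84 mm: the 28×16 cube contributes its full rectangle (perimeter 88.00 mm); the sphere at (10.5, 6.5) is absent (|z−center|=10.340 > r=10); the r=6 cylinder at (2, 10.5) contributes a regular 32-gon of circumradius 6 (perimeter = 2·32·6.000·sin(180°/32) = 37.64 mm); Taking the first minus the rest: starting from the 28×16 cube, the r=6 cylinder at (2, 10.5) partially overlaps it — only the 78.16 mm² overlap (of its 112.37 mm²) is removed, clipping the outline — boundary = 90.91 mm. Overall, the cross-section is a single solid region. Total boundary length (outer) = 90.91 mm.

90.91 mm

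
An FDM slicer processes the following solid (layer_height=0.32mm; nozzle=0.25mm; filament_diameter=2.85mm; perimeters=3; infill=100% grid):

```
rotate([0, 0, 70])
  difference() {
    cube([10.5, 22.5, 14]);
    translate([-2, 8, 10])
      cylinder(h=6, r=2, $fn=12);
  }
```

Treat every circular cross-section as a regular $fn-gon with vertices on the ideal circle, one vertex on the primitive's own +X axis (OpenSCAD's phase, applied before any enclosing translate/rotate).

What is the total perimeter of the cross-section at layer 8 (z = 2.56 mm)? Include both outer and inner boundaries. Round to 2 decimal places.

At z = 2.56 mm: the cube is present — its section is the full 10.5×22.5 rectangle (perimeter 66.00 mm); the cylinder at (-2, 8) is not intersected at this z (z outside [10, 16]); Taking the first minus the rest: none of the subtracted shapes is present at this height, so the 10.5×22.5 cube is unchanged — boundary = 66.00 mm; (rotated 70° about Z; rotation is an isometry so areas/perimeters/island counts are preserved). Overall, the cross-section is a single solid region. Total boundary length (outer) = 66.00 mm.

66.00 mm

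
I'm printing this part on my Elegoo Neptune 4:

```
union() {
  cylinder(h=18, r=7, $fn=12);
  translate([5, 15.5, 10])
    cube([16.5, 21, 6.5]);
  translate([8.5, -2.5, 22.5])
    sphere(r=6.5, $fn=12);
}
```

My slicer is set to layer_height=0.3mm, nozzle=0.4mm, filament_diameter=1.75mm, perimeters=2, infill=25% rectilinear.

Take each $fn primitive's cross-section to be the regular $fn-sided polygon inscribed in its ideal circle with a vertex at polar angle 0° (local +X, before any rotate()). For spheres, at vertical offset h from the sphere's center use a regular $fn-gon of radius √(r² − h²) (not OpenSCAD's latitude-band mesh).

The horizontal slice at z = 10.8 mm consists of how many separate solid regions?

At z = 10.8 mm: the r=7 cylinder contributes a regular 12-gon of circumradius 7; the 16.5×21 cube at (5, 15.5) contributes its full rectangle; the sphere at (8.5, -2.5) is absent (|z−center|=11.700 > r=6.5); Taking the union: the 2 present regions are separate (no shared area or edge), so areas and boundary lengths simply add and each stays a separate island — 2 connected regions. The result has 2 disconnected regions.

2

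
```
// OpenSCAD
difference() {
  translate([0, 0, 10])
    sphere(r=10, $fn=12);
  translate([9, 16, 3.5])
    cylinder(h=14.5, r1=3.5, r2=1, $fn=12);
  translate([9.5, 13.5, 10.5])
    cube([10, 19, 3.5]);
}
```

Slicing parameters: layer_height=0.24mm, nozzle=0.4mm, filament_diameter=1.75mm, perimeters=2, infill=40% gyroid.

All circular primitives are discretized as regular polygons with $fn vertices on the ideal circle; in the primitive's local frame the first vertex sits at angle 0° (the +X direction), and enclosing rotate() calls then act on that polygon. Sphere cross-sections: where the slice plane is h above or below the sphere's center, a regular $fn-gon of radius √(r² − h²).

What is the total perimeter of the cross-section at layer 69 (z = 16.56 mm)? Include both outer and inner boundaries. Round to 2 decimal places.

At z = 16.56 mm: the r=10 sphere slices to a regular 12-gon of circumradius 7.548 (√(r²−h²) with h=6.56 from center) (perimeter = 2·12·7.548·sin(180°/12) = 46.88 mm); the cone at (9, 16): at t=0.901 of its height the radius interpolates to r₁+(r₂−r₁)t = 1.248, giving a regular 12-gon of that circumradius (perimeter = 2·12·1.248·sin(180°/12) = 7.75 mm); the cube at (9.5, 13.5) does not reach this height (z outside [10.5, 14]); Subtracting the remaining from the first: starting from the r=10 sphere, the cone at (9, 16) misses the remaining region (no effect) — boundary = 46.88 mm. Overall, the cross-section is a single solid region. Total boundary length (outer) = 46.88 mm.

46.88 mm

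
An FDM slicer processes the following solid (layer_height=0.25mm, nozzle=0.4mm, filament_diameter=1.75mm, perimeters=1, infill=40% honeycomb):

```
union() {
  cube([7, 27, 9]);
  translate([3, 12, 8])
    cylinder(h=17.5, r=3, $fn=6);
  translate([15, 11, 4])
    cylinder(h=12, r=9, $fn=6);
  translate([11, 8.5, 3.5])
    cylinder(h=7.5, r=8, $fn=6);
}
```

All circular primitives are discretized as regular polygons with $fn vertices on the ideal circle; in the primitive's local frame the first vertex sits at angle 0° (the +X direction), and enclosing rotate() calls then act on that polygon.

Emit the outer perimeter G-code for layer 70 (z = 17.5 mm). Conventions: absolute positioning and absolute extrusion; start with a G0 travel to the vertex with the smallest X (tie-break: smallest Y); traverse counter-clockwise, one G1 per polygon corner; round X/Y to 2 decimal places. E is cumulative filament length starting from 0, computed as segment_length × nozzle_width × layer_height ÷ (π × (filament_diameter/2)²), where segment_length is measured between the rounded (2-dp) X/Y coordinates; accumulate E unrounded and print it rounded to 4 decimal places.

At z = 17.5 mm: the cube is not intersected at this z (z outside [0, 9]); the r=3 cylinder at (3, 12) contributes a regular 6-gon of circumradius 3; the cylinder at (15, 11) is not intersected at this z (z outside [4, 16]); the cylinder at (11, 8.5) is not intersected at this z (z outside [3.5, 11]); Merging all regions: only the r=3 cylinder at (3, 12) is present, so the union is just that shape — 1 connected region. The outline is a single polygon with 6 vertices. Extrusion per mm of travel: 0.4 × 0.25 / (π × 0.875²) = 0.041575. Accumulating E over each segment gives final E = 0.7486.

G0 X0.00 Y12.00 Z17.50
G1 X1.50 Y9.40 E0.1248
G1 X4.50 Y9.40 E0.2495
G1 X6.00 Y12.00 E0.3743
G1 X4.50 Y14.60 E0.4991
G1 X1.50 Y14.60 E0.6238
G1 X0.00 Y12.00 E0.7486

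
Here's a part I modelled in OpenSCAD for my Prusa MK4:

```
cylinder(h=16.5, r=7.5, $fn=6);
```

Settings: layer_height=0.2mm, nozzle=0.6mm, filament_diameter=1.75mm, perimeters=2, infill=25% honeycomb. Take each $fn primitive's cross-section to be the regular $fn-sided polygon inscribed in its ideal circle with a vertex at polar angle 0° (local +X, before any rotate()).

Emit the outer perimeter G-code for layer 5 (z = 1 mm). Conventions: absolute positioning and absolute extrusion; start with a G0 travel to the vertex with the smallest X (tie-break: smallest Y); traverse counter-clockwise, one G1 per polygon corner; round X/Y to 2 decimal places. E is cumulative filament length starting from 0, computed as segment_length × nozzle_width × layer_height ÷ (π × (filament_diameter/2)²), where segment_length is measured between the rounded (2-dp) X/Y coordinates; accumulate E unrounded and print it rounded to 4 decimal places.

At z = 1 mm: the r=7.5 cylinder contributes a regular 6-gon of circumradius 7.5. The outline is a single polygon with 6 vertices. Extrusion per mm of travel: 0.6 × 0.2 / (π × 0.875²) = 0.049890. Accumulating E over each segment gives final E = 2.2459.

G0 X-7.50 Y0.00 Z1.00
G1 X-3.75 Y-6.50 E0.3744
G1 X3.75 Y-6.50 E0.7486
G1 X7.50 Y0.00 E1.1229
G1 X3.75 Y6.50 E1.4973
G1 X-3.75 Y6.50 E1.8715
G1 X-7.50 Y0.00 E2.2459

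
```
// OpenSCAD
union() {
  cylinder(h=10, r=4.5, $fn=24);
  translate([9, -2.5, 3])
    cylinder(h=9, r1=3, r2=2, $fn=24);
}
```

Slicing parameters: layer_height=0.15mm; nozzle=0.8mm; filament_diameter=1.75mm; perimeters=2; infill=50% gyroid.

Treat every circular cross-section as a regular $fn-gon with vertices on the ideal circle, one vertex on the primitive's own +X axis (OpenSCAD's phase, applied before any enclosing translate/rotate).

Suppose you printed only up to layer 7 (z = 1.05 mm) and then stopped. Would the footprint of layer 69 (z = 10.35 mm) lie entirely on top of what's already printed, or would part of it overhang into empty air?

part overhangs

Compare the two slices. At z = 1.05: the cylinder: section is a regular 24-gon, circumradius r=4.5 (area = (24/2)·4.500²·sin(360°/24) = 62.89 mm²); the cone at (9, -2.5) is absent (z outside [3, 12]); Merging all regions: only the r=4.5 cylinder is present, so the union is just that shape — area = 62.89 mm². At z = 10.35: the cylinder is not intersected at this z (z outside [0, 10]); the cone at (9, -2.5): at t=0.817 of its height the radius interpolates to r₁+(r₂−r₁)t = 2.183, giving a regular 24-gon of that circumradius (area = (24/2)·2.183²·sin(360°/24) = 14.81 mm²); Merging all regions: only the cone at (9, -2.5) is present, so the union is just that shape — area = 14.81 mm². Checking containment: at z = 10.35 the cross-section extends beyond the z = 1.05 cross-section by about 14.81 mm².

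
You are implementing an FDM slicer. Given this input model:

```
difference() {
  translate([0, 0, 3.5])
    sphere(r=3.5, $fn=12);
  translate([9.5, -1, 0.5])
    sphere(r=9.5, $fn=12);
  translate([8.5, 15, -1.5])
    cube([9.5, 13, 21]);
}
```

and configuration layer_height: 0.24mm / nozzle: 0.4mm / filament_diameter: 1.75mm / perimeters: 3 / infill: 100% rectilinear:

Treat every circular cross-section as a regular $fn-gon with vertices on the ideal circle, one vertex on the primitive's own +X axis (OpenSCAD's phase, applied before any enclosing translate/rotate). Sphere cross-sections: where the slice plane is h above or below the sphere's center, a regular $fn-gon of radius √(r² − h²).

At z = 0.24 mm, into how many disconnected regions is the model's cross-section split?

1

At z = 0.24 mm: the r=3.5 sphere contributes a regular 12-gon of circumradius √(3.5²−3.26²) = 1.274; the r=9.5 sphere at (9.5, -1) contributes a regular 12-gon of circumradius √(9.5²−0.26²) = 9.496; the 9.5×13 cube at (8.5, 15) contributes its full rectangle; Taking the first minus the rest: starting from the r=3.5 sphere, the r=9.5 sphere at (9.5, -1) partially overlaps it — only the 1.77 mm² overlap (of its 270.55 mm²) is removed, clipping the outline; the 9.5×13 cube at (8.5, 15) misses the remaining region (no effect) — 1 connected region. The result has 1 disconnected region.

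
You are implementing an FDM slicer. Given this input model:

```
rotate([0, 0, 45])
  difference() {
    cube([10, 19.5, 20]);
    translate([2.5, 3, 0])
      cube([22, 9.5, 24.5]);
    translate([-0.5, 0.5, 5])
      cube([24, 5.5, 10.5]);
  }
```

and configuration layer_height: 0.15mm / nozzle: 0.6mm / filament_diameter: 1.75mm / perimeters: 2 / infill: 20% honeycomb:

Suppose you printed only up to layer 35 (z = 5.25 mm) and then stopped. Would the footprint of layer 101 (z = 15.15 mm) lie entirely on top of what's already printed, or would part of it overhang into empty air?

Compare the two slices. At z = 5.25: the cube is present — its section is the full 10×19.5 rectangle (area 195.00 mm²); the cube at (2.5, 3) (footprint 22×9.5) is included at this height (area 209.00 mm²); the 24×5.5 cube at (-0.5, 0.5) contributes its full rectangle (area 132.00 mm²); Taking the first minus the rest: starting from the 10×19.5 cube (195.00 mm²), the 22×9.5 cube at (2.5, 3) partially overlaps it — only the 71.25 mm² overlap (of its 209.00 mm²) is removed, clipping the outline; the 24×5.5 cube at (-0.5, 0.5) partially overlaps it — only the 32.50 mm² overlap (of its 132.00 mm²) is removed, clipping the outline — area = 91.25 mm²; (rotated 45° about Z; rotation is an isometry so areas/perimeters/island counts are preserved). At z = 15.15: the cube (footprint 10×19.5) is included at this height (area 195.00 mm²); the 22×9.5 cube at (2.5, 3) contributes its full rectangle (area 209.00 mm²); the 24×5.5 cube at (-0.5, 0.5) contributes its full rectangle (area 132.00 mm²); Subtracting the remaining from the first: starting from the 10×19.5 cube (195.00 mm²), the 22×9.5 cube at (2.5, 3) partially overlaps it — only the 71.25 mm² overlap (of its 209.00 mm²) is removed, clipping the outline; the 24×5.5 cube at (-0.5, 0.5) partially overlaps it — only the 32.50 mm² overlap (of its 132.00 mm²) is removed, clipping the outline — area = 91.25 mm²; (whole slice rotated 45° about Z — lengths, areas and connectivity unchanged). Checking containment: the cross-section at z = 15.15 is a subset of the cross-section at z = 5.25.

entirely on top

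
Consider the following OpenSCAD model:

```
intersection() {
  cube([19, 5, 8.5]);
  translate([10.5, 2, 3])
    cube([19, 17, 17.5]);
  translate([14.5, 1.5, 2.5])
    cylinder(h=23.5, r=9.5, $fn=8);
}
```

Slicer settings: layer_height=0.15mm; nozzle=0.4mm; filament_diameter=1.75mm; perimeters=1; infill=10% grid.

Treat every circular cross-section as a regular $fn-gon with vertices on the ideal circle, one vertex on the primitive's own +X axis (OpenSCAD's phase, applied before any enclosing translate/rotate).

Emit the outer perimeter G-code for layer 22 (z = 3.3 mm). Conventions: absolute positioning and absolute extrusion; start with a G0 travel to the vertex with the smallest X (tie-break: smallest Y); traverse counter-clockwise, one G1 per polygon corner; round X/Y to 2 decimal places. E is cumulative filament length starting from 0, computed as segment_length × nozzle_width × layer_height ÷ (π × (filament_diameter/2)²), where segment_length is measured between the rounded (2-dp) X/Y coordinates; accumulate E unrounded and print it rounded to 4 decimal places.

G0 X10.50 Y2.00 Z3.30
G1 X19.00 Y2.00 E0.2120
G1 X19.00 Y5.00 E0.2869
G1 X10.50 Y5.00 E0.4989
G1 X10.50 Y2.00 E0.5737

At z = 3.3 mm: the 19×5 cube contributes its full rectangle; the cube at (10.5, 2) is present — its section is the full 19×17 rectangle; the r=9.5 cylinder at (14.5, 1.5) gives a regular 8-gon of circumradius 9.5 (constant along its height); Keeping only the common overlap: the 19×17 cube at (10.5, 2) partially overlaps the 19×5 cube; clipping to the common part keeps 25.50 mm²; the running intersection lies inside the r=9.5 cylinder at (14.5, 1.5), so it is kept whole — 1 connected region. The outline is a single polygon with 4 vertices. Extrusion per mm of travel: 0.4 × 0.15 / (π × 0.875²) = 0.024945. Accumulating E over each segment gives final E = 0.5737.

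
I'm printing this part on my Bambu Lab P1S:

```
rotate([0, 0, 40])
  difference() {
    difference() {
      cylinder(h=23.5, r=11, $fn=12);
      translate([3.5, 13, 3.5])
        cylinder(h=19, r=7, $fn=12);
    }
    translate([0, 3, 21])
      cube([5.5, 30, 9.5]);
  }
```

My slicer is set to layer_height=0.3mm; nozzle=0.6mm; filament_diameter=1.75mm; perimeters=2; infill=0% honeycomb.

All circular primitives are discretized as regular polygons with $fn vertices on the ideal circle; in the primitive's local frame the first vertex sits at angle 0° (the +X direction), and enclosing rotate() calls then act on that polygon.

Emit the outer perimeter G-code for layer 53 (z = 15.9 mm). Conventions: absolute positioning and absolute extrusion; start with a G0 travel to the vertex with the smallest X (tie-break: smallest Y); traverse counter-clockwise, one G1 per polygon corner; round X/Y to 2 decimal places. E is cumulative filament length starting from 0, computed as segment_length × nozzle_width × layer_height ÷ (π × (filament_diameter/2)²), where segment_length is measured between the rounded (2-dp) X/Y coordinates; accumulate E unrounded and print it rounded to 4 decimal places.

At z = 15.9 mm: the r=11 cylinder contributes a regular 12-gon of circumradius 11; the r=7 cylinder at (3.5, 13) contributes a regular 12-gon of circumradius 7; Taking the first minus the rest: starting from the r=11 cylinder, the r=7 cylinder at (3.5, 13) partially overlaps it — only the 30.95 mm² overlap (of its 147.00 mm²) is removed, clipping the outline — 1 connected region; the cube at (0, 3) does not reach this height (z outside [21, 30.5]); Subtracting the remaining from the first: none of the subtracted shapes is present at this height, so that combined region is unchanged — 1 connected region; (whole slice rotated 40° about Z — lengths, areas and connectivity unchanged). The outline is a single polygon with 16 vertices. Extrusion per mm of travel: 0.6 × 0.3 / (π × 0.875²) = 0.074835. Accumulating E over each segment gives final E = 5.1865.

G0 X-10.83 Y-1.91 Z15.90
G1 X-8.43 Y-7.07 E0.4259
G1 X-3.76 Y-10.34 E0.8525
G1 X1.91 Y-10.83 E1.2784
G1 X7.07 Y-8.43 E1.7043
G1 X10.34 Y-3.76 E2.1309
G1 X10.83 Y1.91 E2.5568
G1 X8.43 Y7.07 E2.9827
G1 X3.76 Y10.34 E3.4093
G1 X0.97 Y10.58 E3.6189
G1 X0.90 Y9.81 E3.6768
G1 X-1.18 Y6.85 E3.9475
G1 X-4.46 Y5.31 E4.2187
G1 X-8.07 Y5.63 E4.4899
G1 X-8.71 Y6.08 E4.5484
G1 X-10.34 Y3.76 E4.7606
G1 X-10.83 Y-1.91 E5.1865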